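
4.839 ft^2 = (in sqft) 4.839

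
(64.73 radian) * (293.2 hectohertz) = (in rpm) 1.812e+07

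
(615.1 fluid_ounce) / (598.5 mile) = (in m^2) 1.889e-08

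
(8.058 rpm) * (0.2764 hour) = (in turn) 133.6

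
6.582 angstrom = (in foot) 2.159e-09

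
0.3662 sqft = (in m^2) 0.03402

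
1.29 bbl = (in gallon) 54.18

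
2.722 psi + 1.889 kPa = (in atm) 0.2039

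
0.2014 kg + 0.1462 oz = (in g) 205.5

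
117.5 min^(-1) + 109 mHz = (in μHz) 2.067e+06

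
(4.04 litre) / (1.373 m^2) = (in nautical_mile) 1.589e-06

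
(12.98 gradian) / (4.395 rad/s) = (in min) 0.0007732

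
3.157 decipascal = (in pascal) 0.3157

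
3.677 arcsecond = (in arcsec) 3.677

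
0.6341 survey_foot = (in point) 547.9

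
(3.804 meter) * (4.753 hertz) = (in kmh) 65.09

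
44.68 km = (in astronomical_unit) 2.987e-07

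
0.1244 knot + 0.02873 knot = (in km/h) 0.2836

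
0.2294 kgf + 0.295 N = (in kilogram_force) 0.2595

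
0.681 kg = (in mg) 6.81e+05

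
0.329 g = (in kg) 0.000329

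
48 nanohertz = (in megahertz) 4.8e-14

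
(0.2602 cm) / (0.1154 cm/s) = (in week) 3.728e-06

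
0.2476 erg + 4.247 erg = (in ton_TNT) 1.074e-16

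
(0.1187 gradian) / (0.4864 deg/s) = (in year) 6.965e-09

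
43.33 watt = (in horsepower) 0.05811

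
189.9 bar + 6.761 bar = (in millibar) 1.967e+05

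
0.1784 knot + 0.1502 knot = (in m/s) 0.169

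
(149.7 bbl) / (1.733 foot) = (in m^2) 45.06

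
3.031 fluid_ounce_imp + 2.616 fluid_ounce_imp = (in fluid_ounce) 5.425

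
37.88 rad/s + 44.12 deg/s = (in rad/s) 38.65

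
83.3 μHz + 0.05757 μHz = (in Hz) 8.336e-05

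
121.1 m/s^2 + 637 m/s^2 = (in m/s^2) 758.1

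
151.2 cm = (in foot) 4.961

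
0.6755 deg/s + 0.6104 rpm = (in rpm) 0.723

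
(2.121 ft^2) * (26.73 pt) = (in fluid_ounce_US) 62.83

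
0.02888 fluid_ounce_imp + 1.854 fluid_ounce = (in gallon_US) 0.0147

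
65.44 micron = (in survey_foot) 0.0002147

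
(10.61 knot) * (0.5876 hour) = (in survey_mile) 7.174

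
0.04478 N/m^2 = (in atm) 4.419e-07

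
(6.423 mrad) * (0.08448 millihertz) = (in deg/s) 3.109e-05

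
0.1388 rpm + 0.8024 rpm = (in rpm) 0.9412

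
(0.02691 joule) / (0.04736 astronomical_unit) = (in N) 3.798e-12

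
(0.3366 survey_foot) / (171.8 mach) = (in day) 2.03e-11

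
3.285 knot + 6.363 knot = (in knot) 9.648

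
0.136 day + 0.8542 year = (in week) 44.56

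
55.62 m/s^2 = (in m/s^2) 55.62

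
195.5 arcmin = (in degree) 3.258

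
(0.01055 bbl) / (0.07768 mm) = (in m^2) 21.59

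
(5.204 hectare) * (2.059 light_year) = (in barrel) 6.376e+21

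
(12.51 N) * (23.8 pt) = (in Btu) 9.955e-05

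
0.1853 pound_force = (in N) 0.8243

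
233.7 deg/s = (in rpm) 38.95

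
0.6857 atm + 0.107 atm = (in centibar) 80.32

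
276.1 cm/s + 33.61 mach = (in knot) 2.225e+04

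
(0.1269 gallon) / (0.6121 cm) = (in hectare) 7.848e-06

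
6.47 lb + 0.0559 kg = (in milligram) 2.991e+06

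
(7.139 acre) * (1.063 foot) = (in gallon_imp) 2.059e+06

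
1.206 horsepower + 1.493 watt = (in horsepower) 1.208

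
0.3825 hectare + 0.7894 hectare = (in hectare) 1.172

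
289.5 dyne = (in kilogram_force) 0.0002952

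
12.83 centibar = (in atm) 0.1266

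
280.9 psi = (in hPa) 1.937e+04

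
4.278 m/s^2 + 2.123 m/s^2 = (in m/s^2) 6.401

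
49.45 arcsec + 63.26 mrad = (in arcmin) 218.3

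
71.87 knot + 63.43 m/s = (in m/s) 100.4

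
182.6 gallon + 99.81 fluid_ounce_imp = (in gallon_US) 183.3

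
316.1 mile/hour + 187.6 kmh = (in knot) 376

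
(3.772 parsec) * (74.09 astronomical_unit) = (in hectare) 1.29e+26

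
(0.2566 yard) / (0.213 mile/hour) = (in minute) 0.04107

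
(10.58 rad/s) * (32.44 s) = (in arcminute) 1.18e+06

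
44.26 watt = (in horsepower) 0.05935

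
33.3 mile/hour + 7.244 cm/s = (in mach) 0.04393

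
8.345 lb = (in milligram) 3.785e+06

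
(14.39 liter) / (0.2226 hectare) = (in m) 6.465e-06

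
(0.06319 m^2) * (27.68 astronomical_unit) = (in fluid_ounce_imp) 9.209e+15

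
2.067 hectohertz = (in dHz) 2067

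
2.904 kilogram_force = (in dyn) 2.848e+06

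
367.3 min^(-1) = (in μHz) 6.122e+06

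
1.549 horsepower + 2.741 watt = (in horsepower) 1.553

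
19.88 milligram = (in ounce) 0.0007012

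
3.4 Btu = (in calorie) 857.4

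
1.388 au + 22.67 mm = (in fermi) 2.076e+26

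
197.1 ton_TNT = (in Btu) 7.816e+08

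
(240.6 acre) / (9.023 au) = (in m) 7.213e-07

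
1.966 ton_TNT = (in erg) 8.226e+16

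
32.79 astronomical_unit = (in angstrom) 4.905e+22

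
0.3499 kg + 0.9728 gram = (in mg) 3.509e+05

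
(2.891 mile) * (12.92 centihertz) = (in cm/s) 6.011e+04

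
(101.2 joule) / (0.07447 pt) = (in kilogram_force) 3.928e+05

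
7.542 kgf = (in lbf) 16.63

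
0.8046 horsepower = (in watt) 600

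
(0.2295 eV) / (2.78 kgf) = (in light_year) 1.426e-37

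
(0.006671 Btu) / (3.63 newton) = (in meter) 1.939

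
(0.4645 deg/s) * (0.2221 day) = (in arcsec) 3.209e+07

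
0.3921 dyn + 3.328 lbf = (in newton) 14.8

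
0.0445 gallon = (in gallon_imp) 0.03705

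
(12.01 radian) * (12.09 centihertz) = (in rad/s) 1.452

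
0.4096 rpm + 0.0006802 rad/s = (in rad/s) 0.04357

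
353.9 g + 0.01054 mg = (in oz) 12.48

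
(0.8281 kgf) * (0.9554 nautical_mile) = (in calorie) 3434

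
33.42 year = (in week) 1743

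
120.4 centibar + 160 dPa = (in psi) 17.46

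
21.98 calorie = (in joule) 91.96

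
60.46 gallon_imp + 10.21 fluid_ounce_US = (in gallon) 72.69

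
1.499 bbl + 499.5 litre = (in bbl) 4.641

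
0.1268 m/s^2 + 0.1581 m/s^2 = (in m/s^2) 0.2849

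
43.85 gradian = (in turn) 0.1096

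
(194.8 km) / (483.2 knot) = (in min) 13.06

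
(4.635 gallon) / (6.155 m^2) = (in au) 1.906e-14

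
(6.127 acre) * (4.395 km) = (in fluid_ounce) 3.685e+12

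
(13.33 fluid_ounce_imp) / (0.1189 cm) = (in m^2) 0.3185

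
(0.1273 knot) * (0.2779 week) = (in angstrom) 1.101e+14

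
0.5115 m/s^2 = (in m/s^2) 0.5115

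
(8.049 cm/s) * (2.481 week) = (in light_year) 1.277e-11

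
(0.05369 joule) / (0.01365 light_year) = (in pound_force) 9.347e-17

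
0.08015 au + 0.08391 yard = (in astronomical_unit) 0.08015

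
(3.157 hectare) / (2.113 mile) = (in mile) 0.005769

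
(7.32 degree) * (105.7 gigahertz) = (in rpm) 1.29e+11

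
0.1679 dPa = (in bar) 1.679e-07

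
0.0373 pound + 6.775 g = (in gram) 23.69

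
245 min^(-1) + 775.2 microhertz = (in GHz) 4.084e-09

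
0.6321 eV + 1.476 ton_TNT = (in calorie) 1.476e+09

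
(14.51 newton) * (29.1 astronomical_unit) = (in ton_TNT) 1.51e+04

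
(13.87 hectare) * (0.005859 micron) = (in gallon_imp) 0.1788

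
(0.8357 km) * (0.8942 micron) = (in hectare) 7.473e-08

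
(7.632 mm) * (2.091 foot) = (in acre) 1.202e-06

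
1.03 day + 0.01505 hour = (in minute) 1484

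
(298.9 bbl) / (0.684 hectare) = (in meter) 0.006948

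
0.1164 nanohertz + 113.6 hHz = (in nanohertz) 1.136e+13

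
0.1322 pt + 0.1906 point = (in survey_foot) 0.0003736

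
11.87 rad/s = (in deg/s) 680.1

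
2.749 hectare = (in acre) 6.793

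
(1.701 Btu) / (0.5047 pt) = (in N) 1.008e+07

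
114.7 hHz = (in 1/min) 6.882e+05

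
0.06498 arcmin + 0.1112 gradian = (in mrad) 1.766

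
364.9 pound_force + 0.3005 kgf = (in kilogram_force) 165.8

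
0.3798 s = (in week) 6.28e-07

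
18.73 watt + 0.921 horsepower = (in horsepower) 0.9461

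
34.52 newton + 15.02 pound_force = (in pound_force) 22.78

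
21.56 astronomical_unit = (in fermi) 3.225e+27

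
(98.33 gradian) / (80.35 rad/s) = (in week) 3.178e-08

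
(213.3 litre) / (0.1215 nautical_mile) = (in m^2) 0.0009479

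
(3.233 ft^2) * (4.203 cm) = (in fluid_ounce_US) 426.9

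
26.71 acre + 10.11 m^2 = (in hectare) 10.81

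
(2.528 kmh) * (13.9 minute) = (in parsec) 1.898e-14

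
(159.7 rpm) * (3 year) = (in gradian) 1.007e+11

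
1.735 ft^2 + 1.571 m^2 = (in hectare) 0.0001732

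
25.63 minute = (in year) 4.876e-05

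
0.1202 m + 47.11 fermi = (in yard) 0.1315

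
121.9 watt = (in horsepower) 0.1635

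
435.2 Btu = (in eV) 2.866e+24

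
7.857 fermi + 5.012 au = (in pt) 2.125e+15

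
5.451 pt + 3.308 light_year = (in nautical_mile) 1.69e+13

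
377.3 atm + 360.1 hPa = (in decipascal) 3.827e+08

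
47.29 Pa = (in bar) 0.0004729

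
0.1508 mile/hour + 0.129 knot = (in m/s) 0.1338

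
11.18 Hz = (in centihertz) 1118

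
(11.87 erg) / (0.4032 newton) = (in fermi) 2.944e+09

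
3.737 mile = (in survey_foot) 1.973e+04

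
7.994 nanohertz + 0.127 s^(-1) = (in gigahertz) 1.27e-10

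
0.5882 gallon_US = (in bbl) 0.014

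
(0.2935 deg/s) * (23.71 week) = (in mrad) 7.346e+07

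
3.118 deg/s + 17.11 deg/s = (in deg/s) 20.23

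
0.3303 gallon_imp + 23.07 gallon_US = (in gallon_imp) 19.54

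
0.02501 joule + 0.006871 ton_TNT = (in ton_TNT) 0.006871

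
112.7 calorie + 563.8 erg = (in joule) 471.5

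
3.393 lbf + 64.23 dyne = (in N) 15.09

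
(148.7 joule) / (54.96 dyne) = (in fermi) 2.706e+20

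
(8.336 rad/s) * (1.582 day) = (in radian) 1.139e+06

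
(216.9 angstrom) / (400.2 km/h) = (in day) 2.258e-15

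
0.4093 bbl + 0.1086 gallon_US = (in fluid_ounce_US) 2214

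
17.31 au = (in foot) 8.496e+12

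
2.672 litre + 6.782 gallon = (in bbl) 0.1783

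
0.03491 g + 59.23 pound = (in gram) 2.687e+04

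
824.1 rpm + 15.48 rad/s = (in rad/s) 101.8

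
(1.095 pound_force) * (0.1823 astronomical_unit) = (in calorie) 3.175e+10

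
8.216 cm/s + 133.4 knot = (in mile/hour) 153.7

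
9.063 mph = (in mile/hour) 9.063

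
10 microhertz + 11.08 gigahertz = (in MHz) 1.108e+04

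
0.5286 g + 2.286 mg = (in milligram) 530.9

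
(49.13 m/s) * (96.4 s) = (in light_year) 5.006e-13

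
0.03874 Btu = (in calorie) 9.769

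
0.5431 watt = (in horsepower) 0.0007283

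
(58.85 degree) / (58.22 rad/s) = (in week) 2.917e-08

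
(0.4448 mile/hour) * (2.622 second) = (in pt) 1478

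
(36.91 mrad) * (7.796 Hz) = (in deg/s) 16.49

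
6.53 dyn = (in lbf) 1.468e-05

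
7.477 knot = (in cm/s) 384.7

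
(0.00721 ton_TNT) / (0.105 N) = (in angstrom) 2.873e+18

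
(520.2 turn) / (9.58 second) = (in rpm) 3258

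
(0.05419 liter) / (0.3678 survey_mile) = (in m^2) 9.155e-08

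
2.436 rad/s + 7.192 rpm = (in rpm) 30.45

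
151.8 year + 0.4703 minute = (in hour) 1.33e+06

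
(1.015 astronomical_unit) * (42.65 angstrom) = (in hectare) 0.06476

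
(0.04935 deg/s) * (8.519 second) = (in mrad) 7.338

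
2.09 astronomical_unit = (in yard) 3.419e+11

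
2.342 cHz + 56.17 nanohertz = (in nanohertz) 2.342e+07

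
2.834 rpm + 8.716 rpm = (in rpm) 11.55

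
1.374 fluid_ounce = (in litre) 0.04063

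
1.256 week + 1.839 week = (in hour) 520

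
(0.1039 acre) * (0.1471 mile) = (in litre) 9.954e+07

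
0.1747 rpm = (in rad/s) 0.01829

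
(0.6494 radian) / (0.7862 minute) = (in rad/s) 0.01377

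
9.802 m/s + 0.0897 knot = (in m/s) 9.848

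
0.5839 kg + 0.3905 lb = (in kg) 0.761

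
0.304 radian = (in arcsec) 6.27e+04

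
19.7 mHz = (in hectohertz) 0.000197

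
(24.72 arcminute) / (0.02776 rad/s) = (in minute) 0.004317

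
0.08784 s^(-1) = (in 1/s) 0.08784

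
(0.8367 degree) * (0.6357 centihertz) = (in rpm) 0.0008865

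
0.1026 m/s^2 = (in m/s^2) 0.1026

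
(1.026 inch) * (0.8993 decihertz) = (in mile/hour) 0.005243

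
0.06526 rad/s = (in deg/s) 3.739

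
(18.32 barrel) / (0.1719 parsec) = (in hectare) 5.491e-20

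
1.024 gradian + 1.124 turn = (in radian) 7.078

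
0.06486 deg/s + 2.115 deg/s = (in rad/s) 0.03805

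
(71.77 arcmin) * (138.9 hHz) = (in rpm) 2769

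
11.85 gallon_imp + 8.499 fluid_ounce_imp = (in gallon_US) 14.3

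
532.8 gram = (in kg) 0.5328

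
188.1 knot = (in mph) 216.5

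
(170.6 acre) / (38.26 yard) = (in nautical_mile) 10.66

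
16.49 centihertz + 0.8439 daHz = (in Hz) 8.604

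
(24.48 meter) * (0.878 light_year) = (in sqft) 2.189e+18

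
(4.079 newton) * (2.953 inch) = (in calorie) 0.07312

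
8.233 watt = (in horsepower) 0.01104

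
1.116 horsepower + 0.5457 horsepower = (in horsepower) 1.662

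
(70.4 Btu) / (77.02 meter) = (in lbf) 216.8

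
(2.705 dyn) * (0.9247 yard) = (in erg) 228.7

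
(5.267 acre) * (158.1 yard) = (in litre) 3.081e+09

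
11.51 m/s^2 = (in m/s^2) 11.51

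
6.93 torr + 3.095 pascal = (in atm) 0.009149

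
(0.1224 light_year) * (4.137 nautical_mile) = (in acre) 2.192e+15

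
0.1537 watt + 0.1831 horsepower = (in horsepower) 0.1833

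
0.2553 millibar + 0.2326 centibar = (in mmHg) 1.936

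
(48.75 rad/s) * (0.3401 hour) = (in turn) 9500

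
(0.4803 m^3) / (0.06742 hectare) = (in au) 4.762e-15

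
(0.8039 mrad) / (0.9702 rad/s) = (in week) 1.37e-09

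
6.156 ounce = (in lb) 0.3847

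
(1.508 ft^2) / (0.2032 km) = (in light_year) 7.288e-20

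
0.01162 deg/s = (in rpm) 0.001937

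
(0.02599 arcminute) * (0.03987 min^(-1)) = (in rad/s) 5.024e-09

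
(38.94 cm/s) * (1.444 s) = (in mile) 0.0003494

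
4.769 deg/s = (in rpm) 0.7948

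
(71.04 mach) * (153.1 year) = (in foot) 3.832e+14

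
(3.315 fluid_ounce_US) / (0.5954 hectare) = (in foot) 5.402e-08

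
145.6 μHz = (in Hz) 0.0001456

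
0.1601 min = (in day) 0.0001112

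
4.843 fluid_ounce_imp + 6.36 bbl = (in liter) 1011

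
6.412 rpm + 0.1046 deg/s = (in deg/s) 38.58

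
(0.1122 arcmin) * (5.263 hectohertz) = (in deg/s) 0.9842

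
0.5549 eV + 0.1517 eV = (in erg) 1.132e-12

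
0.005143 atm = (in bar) 0.005211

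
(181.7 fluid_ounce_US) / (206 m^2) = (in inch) 0.001027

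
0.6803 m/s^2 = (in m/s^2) 0.6803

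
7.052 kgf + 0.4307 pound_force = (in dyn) 7.107e+06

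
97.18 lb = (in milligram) 4.408e+07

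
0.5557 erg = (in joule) 5.557e-08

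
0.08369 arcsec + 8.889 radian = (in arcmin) 3.056e+04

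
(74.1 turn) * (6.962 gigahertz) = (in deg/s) 1.857e+14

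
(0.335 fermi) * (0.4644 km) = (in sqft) 1.675e-12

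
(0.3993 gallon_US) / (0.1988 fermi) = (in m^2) 7.603e+12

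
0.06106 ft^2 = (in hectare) 5.673e-07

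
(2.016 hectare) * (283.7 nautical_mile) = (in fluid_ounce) 3.582e+14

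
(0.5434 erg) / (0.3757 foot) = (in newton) 4.745e-07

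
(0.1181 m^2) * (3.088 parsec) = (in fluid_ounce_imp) 3.961e+20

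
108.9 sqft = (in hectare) 0.001012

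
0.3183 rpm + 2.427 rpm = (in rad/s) 0.2875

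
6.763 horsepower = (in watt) 5043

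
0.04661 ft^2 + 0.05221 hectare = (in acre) 0.129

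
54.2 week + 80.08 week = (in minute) 1.354e+06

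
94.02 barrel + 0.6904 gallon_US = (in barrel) 94.04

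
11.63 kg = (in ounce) 410.2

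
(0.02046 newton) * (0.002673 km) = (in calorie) 0.01307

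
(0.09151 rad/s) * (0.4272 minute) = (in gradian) 149.3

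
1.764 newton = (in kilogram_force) 0.1799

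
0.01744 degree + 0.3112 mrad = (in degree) 0.03527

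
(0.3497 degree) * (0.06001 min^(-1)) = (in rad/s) 6.104e-06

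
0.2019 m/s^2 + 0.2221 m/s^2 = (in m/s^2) 0.424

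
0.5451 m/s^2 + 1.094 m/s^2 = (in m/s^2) 1.639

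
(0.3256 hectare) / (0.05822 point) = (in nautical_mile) 8.56e+04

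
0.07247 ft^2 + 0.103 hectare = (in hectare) 0.103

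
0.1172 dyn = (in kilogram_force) 1.195e-07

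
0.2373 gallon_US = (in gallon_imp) 0.1976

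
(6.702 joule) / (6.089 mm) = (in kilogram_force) 112.2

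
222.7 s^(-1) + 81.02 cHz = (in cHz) 2.235e+04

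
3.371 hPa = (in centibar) 0.3371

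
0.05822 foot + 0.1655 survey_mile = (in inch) 1.049e+04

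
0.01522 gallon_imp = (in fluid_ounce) 2.34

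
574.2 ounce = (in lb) 35.89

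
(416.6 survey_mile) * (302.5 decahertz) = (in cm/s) 2.028e+11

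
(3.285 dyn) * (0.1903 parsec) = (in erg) 1.929e+18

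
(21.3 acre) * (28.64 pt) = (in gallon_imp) 1.916e+05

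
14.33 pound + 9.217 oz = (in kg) 6.761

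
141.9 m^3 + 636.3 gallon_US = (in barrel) 907.7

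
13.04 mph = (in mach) 0.01712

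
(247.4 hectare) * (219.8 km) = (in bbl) 3.42e+12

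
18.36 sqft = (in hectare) 0.0001706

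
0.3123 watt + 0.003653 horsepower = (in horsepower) 0.004072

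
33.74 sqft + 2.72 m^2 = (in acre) 0.001447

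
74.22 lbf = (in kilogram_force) 33.67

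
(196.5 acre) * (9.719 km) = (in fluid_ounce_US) 2.613e+14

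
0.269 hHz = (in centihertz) 2690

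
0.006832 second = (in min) 0.0001139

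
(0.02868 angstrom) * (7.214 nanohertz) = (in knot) 4.022e-20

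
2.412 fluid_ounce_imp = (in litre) 0.06853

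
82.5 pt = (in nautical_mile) 1.571e-05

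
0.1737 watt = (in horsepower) 0.0002329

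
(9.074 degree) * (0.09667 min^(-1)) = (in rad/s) 0.0002552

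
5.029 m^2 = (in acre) 0.001243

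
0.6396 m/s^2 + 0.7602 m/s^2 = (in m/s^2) 1.4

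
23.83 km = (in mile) 14.81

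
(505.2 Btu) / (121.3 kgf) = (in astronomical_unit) 2.995e-09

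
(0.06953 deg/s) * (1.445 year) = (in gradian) 3.52e+06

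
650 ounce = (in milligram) 1.843e+07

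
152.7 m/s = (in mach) 0.4485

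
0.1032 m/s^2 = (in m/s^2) 0.1032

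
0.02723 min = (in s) 1.634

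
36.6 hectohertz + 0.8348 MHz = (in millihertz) 8.385e+08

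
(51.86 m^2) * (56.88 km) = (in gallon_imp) 6.489e+08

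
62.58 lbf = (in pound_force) 62.58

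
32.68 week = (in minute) 3.294e+05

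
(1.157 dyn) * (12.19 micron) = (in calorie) 3.371e-11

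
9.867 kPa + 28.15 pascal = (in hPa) 98.95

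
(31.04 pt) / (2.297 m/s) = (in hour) 1.324e-06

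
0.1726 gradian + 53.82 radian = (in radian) 53.82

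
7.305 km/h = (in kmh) 7.305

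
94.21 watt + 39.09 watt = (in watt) 133.3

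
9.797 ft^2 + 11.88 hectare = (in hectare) 11.88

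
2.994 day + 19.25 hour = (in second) 3.28e+05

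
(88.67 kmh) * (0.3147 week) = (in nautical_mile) 2531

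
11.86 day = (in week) 1.694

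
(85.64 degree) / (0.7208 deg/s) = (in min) 1.98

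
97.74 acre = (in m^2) 3.955e+05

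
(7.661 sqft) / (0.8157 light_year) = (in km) 9.223e-20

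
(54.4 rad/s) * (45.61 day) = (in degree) 1.228e+10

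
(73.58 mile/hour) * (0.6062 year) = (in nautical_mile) 3.395e+05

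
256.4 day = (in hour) 6154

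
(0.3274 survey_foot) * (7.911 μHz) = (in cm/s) 7.895e-05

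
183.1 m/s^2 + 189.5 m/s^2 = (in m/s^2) 372.6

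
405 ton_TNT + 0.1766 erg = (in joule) 1.695e+12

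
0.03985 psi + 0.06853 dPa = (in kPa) 0.2748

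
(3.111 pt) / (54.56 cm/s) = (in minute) 3.353e-05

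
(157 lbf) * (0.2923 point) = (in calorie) 0.01721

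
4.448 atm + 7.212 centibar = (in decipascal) 4.579e+06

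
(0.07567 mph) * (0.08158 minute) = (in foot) 0.5432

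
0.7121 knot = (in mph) 0.8195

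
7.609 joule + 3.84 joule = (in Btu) 0.01085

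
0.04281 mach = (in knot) 28.34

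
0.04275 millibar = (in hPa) 0.04275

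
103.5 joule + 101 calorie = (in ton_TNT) 1.257e-07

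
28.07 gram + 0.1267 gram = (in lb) 0.06216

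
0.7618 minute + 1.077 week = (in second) 6.514e+05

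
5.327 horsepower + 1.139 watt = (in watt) 3973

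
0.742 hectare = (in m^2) 7420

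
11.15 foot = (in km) 0.003399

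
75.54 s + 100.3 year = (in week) 5230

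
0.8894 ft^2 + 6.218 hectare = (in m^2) 6.218e+04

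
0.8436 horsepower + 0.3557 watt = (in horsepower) 0.8441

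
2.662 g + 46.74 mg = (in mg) 2709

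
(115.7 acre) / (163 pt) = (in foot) 2.671e+07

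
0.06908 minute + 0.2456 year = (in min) 1.291e+05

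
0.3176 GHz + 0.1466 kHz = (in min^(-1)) 1.906e+10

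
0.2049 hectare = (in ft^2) 2.206e+04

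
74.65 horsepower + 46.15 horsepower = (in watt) 9.008e+04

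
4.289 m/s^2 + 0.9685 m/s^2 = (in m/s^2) 5.257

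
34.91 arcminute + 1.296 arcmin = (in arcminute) 36.21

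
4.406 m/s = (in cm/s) 440.6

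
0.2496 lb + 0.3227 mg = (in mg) 1.132e+05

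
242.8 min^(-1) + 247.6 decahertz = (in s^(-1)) 2480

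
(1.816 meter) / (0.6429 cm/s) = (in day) 0.003269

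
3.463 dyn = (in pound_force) 7.785e-06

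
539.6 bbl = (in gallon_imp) 1.887e+04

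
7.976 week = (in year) 0.153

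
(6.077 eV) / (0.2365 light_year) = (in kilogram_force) 4.437e-35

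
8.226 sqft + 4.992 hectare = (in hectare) 4.992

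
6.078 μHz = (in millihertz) 0.006078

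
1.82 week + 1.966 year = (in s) 6.31e+07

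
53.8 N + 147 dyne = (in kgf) 5.486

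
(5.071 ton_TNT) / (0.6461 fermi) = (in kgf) 3.349e+24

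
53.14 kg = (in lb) 117.2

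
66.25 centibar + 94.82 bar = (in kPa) 9548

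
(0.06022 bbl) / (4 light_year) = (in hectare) 2.53e-23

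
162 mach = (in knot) 1.072e+05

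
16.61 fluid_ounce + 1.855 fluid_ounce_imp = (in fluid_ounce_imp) 19.14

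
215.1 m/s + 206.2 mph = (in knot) 597.3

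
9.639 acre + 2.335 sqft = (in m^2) 3.901e+04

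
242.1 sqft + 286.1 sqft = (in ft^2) 528.2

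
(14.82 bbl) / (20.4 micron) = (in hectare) 11.55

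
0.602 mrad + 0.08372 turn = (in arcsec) 1.086e+05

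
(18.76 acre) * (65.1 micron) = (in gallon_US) 1306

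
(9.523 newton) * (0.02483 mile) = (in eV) 2.375e+21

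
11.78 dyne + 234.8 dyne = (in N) 0.002466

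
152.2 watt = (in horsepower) 0.2041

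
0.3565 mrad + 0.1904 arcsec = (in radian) 0.0003574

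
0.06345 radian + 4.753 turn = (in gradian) 1905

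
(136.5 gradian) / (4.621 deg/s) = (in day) 0.0003077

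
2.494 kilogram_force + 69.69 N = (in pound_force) 21.17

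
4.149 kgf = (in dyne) 4.069e+06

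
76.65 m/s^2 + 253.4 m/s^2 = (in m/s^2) 330.1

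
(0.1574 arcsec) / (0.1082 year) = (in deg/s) 1.281e-11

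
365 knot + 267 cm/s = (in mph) 426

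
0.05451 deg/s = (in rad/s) 0.0009514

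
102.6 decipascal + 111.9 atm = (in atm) 111.9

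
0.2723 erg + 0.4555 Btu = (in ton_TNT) 1.149e-07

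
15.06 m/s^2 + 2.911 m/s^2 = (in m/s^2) 17.97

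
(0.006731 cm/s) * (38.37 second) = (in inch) 0.1017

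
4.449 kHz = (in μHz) 4.449e+09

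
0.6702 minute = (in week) 6.649e-05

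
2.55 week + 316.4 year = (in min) 1.663e+08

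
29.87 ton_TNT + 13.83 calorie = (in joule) 1.25e+11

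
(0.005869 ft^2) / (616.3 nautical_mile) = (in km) 4.777e-13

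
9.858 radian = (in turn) 1.569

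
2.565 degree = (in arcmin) 153.9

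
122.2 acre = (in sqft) 5.323e+06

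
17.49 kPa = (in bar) 0.1749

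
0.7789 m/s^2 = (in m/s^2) 0.7789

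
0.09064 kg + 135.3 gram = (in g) 225.9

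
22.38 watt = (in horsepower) 0.03001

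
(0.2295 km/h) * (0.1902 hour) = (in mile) 0.02712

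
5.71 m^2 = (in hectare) 0.000571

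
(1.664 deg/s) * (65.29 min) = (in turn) 18.11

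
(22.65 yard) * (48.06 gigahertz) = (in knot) 1.935e+12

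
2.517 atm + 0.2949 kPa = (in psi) 37.03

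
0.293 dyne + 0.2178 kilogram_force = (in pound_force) 0.4802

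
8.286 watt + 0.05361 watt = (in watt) 8.34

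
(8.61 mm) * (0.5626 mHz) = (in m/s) 4.844e-06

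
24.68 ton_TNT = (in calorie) 2.468e+10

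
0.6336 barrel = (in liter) 100.7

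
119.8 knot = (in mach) 0.181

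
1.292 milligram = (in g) 0.001292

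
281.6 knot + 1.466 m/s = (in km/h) 526.8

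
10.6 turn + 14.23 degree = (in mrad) 6.685e+04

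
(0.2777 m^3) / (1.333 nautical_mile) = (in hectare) 1.125e-08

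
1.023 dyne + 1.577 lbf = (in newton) 7.015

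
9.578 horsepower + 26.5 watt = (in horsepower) 9.614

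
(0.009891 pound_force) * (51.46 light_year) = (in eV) 1.337e+35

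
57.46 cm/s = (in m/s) 0.5746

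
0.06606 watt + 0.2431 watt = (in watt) 0.3092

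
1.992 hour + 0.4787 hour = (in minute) 148.2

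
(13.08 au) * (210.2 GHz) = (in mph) 9.201e+23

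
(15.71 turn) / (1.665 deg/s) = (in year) 0.0001077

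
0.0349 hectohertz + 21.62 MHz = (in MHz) 21.62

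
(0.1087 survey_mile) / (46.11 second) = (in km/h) 13.66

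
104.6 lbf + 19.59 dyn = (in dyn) 4.653e+07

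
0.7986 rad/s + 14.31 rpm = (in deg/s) 131.6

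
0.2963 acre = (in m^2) 1199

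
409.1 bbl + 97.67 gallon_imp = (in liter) 6.549e+04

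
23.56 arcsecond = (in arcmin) 0.3927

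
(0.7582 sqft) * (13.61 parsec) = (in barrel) 1.861e+17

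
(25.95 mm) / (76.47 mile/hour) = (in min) 1.265e-05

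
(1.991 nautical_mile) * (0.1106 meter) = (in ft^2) 4390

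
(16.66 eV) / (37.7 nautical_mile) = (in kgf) 3.898e-24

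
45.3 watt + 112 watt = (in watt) 157.3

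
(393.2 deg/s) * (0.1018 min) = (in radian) 41.92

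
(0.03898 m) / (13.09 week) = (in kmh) 1.773e-08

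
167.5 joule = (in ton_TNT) 4.003e-08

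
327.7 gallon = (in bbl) 7.802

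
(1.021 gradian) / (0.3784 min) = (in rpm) 0.006746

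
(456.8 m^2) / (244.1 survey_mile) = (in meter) 0.001163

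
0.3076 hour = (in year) 3.511e-05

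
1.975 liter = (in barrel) 0.01242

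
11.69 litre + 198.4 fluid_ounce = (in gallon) 4.638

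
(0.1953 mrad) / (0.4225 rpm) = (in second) 0.004414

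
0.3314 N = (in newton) 0.3314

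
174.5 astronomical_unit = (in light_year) 0.002759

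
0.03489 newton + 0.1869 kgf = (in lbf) 0.4199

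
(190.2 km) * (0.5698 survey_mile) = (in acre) 4.31e+04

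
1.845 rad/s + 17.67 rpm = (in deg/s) 211.7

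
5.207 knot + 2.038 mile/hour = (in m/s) 3.59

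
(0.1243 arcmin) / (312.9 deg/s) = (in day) 7.663e-11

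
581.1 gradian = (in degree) 523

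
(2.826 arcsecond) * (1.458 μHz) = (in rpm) 1.908e-10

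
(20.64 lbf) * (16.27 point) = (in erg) 5.27e+06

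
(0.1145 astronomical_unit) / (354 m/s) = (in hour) 1.344e+04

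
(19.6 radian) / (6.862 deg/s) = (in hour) 0.04546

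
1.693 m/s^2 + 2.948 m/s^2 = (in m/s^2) 4.641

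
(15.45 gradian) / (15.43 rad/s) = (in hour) 4.369e-06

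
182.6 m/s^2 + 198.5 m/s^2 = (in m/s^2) 381.1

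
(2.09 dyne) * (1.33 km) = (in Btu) 2.635e-05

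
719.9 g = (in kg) 0.7199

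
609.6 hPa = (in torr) 457.2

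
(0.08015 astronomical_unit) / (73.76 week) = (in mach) 0.7894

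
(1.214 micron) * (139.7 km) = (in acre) 4.191e-05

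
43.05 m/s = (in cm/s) 4305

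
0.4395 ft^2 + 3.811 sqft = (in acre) 9.758e-05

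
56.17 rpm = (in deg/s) 337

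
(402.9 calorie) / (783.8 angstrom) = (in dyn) 2.151e+15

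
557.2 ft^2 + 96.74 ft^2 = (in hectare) 0.006075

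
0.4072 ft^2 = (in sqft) 0.4072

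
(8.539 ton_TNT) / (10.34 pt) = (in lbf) 2.202e+12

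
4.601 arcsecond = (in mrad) 0.02231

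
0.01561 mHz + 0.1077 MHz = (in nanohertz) 1.077e+14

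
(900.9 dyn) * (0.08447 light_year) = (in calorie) 1.721e+12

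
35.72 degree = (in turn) 0.09922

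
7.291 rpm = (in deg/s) 43.75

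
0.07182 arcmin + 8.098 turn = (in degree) 2915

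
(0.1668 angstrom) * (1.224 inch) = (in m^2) 5.186e-13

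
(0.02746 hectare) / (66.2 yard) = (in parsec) 1.47e-16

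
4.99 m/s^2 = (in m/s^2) 4.99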